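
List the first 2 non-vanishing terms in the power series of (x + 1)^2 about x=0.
2·x + 1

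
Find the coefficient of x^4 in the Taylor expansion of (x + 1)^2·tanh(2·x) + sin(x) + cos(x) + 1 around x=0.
Expand to order 4: (x + 1)^2·tanh(2·x) + sin(x) + cos(x) + 1 = -127·x^4/24 - 5·x^3/6 + 7·x^2/2 + 3·x + 2 + O(x^5).
The coefficient of x^4 is -127/24.

Final answer: -127/24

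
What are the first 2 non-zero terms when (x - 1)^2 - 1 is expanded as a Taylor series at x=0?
x^2 - 2·x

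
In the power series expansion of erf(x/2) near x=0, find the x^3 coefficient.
Expand to order 3: erf(x/2) = -x^3/(12·√(π)) + x/√(π) + O(x^4).
The coefficient of x^3 is -1/(12·√(π)).

Final answer: -1/(12·√(π))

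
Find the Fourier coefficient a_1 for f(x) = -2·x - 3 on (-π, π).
a_1 = (1/π) ∫_{-π}^{π} f(x)·cos(1x) dx.
Evaluate the integral (use parity and integration by parts as needed): a_1 = 0.

Final answer: 0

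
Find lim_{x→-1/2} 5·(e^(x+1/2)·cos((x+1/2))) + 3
Direct substitution at x = -1/2 gives 8.

Final answer: 8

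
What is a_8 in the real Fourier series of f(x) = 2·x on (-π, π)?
a_8 = (1/π) ∫_{-π}^{π} f(x)·cos(8x) dx.
Evaluate the integral (use parity and integration by parts as needed): a_8 = 0.

Final answer: 0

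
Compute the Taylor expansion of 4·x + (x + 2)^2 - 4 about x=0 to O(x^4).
x^2 + 8·x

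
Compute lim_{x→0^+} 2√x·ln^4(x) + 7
The product is a 0·∞ indeterminate form at x → 0⁺.
Rewrite the product as 2·ln^4(x) / x^(-1/2) and apply L'Hôpital, or use the standard hierarchy x^(-1/2) ≫ |ln x|^4 as x → 0⁺.
The indeterminate product → 0, so the limit = 7.

Final answer: 7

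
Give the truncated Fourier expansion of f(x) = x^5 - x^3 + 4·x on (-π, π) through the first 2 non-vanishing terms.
(-42·π^2 + 2·π^4 + 260)·sin(x) + (-π^4 - 13 + 6·π^2)·sin(2·x)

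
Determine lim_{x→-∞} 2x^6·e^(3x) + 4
The product is a 0·∞ indeterminate form at x → -∞.
Rewrite the product as 2x^6 / e^(-3x) (an ∞/∞ form) and apply L'Hôpital, or use the standard hierarchy e^(3|x|) ≫ |x^6| as x → -∞.
The indeterminate product → 0, so the limit = 4.

Final answer: 4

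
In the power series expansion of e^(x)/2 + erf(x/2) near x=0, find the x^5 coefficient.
Expand to order 5: e^(x)/2 + erf(x/2) = x^5·(1/(160·√(π)) + 1/240) + x^4/48 + x^3·(1/12 - 1/(12·√(π))) + x^2/4 + x·(1/2 + 1/√(π)) + 1/2 + O(x^6).
The coefficient of x^5 is 1/(160·√(π)) + 1/240.

Final answer: 1/(160·√(π)) + 1/240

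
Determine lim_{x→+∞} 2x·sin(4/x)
As x → +∞: let u = 4/x → 0⁺; then 2·x·sin(4/x) = 2·4·sin(u)/u → 2·4·1 = 8.
Limit = 8.

Final answer: 8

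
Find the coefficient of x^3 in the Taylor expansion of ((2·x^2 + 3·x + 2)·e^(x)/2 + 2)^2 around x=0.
Expand to order 3: ((2·x^2 + 3·x + 2)·e^(x)/2 + 2)^2 = 53·x^3/2 + 97·x^2/4 + 15·x + 9 + O(x^4).
The coefficient of x^3 is 53/2.

Final answer: 53/2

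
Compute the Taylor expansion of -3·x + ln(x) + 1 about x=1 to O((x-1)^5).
-2 - 2·(x - 1) - (x - 1)^2/2 + (x - 1)^3/3 - (x - 1)^4/4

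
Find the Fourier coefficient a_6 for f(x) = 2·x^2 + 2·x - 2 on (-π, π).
a_6 = (1/π) ∫_{-π}^{π} f(x)·cos(6x) dx.
Evaluate the integral (use parity and integration by parts as needed): a_6 = 2/9.

Final answer: 2/9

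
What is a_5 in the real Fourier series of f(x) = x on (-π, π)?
a_5 = (1/π) ∫_{-π}^{π} f(x)·cos(5x) dx.
Evaluate the integral (use parity and integration by parts as needed): a_5 = 0.

Final answer: 0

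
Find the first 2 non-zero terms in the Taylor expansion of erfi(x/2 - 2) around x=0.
x·e^(4)/√(π) - erfi(2)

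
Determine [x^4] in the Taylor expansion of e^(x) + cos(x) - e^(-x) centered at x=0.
Expand to order 4: e^(x) + cos(x) - e^(-x) = x^4/24 + x^3/3 - x^2/2 + 2·x + 1 + O(x^5).
The coefficient of x^4 is 1/24.

Final answer: 1/24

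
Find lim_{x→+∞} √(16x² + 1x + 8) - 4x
As x → +∞: multiply by the conjugate to get (1x+8)/(√(16x²+1x+8)+4x); the denominator ~ 8x, so the limit is 1/8.
Limit = 1/8.

Final answer: 1/8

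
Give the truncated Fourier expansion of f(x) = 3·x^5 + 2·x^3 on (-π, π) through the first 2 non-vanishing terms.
(-116·π^2 + 6·π^4 + 696)·sin(x) + (-3·π^4 - 39/2 + 13·π^2)·sin(2·x)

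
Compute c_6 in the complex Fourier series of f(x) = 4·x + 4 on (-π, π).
Compute the real Fourier coefficients first: a_6 = 0, b_6 = -4/3.
Then c_6 = (a_6 − i·b_6)/2 = 2·i/3.

Final answer: 2·i/3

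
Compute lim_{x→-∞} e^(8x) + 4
Evaluate the dominant behaviour as x → -∞; each term tends to a finite value or vanishes.
Limit = 4.

Final answer: 4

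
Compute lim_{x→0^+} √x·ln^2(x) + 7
The product is a 0·∞ indeterminate form at x → 0⁺.
Rewrite the product as ln^2(x) / x^(-1/2) and apply L'Hôpital, or use the standard hierarchy x^(-1/2) ≫ |ln x|^2 as x → 0⁺.
The indeterminate product → 0, so the limit = 7.

Final answer: 7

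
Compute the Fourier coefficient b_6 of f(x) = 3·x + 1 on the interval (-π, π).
b_6 = (1/π) ∫_{-π}^{π} f(x)·sin(6x) dx.
Evaluate the integral (use parity and integration by parts as needed): b_6 = -1.

Final answer: -1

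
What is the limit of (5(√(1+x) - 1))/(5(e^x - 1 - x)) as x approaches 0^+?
Both numerator and denominator → 0 as x → 0^+; this is a 0/0 indeterminate form.
Expand each to leading order near x = 0: numerator ~ 5·x/2, denominator ~ 5·x^2/2.
The limit of the ratio is ∞.

Final answer: ∞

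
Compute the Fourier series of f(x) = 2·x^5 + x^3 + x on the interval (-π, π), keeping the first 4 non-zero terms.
(-78·π^2 + 4·π^4 + 470)·sin(x) + (-2·π^4 - 29/2 + 9·π^2)·sin(2·x) + (-62·π^2/27 + 178/81 + 4·π^4/3)·sin(3·x) + (-π^4 - 25/32 + 3·π^2/4)·sin(4·x)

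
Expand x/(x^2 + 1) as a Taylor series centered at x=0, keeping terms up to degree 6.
x^5 - x^3 + x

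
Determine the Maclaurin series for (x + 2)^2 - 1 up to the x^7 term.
x^2 + 4·x + 3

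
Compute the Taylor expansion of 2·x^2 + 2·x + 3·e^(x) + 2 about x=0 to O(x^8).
x^7/1680 + x^6/240 + x^5/40 + x^4/8 + x^3/2 + 7·x^2/2 + 5·x + 5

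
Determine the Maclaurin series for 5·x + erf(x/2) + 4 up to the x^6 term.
x^5/(160·√(π)) - x^3/(12·√(π)) + x·(1/√(π) + 5) + 4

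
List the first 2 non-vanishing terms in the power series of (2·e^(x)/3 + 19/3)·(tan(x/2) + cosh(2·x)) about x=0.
25·x/6 + 7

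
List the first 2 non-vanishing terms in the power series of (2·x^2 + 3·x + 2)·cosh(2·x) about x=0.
3·x + 2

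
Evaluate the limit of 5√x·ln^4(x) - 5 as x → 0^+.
The product is a 0·∞ indeterminate form at x → 0⁺.
Rewrite the product as 5·ln^4(x) / x^(-1/2) and apply L'Hôpital, or use the standard hierarchy x^(-1/2) ≫ |ln x|^4 as x → 0⁺.
The indeterminate product → 0, so the limit = -5.

Final answer: -5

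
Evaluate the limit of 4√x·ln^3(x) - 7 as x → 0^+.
The product is a 0·∞ indeterminate form at x → 0⁺.
Rewrite the product as 4·ln^3(x) / x^(-1/2) and apply L'Hôpital, or use the standard hierarchy x^(-1/2) ≫ |ln x|^3 as x → 0⁺.
The indeterminate product → 0, so the limit = -7.

Final answer: -7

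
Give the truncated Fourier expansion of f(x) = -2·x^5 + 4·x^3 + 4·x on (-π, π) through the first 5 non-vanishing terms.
(-520 - 4·π^4 + 88·π^2)·sin(x) + (-14·π^2 + 17 + 2·π^4)·sin(2·x) + (-4·π^4/3 - 88/81 + 152·π^2/27)·sin(3·x) + (-13·π^2/4 - 25/32 + π^4)·sin(4·x) + (-4·π^4/5 + 664/625 + 56·π^2/25)·sin(5·x)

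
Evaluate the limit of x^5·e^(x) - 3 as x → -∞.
The product is a 0·∞ indeterminate form at x → -∞.
Rewrite the product as x^5 / e^(-x) (an ∞/∞ form) and apply L'Hôpital, or use the standard hierarchy e^(|x|) ≫ |x^5| as x → -∞.
The indeterminate product → 0, so the limit = -3.

Final answer: -3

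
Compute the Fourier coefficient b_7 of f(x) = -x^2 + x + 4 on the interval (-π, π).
b_7 = (1/π) ∫_{-π}^{π} f(x)·sin(7x) dx.
Evaluate the integral (use parity and integration by parts as needed): b_7 = 2/7.

Final answer: 2/7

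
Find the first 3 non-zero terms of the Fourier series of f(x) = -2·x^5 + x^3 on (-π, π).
(-492 - 4·π^4 + 82·π^2)·sin(x) + (-11·π^2 + 33/2 + 2·π^4)·sin(2·x) + (-4·π^4/3 - 196/81 + 98·π^2/27)·sin(3·x)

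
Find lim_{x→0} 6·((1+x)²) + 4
Direct substitution at x = 0 gives 10.

Final answer: 10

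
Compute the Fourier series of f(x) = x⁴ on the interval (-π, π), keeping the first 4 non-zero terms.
(48 - 8·π^2)·cos(x) + (-3 + 2·π^2)·cos(2·x) + (16/27 - 8·π^2/9)·cos(3·x) + π^4/5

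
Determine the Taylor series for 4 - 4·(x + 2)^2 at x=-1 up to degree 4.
-8·(x + 1) - 4·(x + 1)^2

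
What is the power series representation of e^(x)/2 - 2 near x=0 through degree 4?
x^4/48 + x^3/12 + x^2/4 + x/2 - 3/2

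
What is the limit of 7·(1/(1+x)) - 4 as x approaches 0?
Direct substitution at x = 0 gives 3.

Final answer: 3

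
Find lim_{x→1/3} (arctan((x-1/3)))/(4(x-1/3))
Both numerator and denominator → 0 as x → 1/3; this is a 0/0 indeterminate form.
Expand each to leading order near x = 1/3: numerator ~ (x - 1/3), denominator ~ 4·(x - 1/3).
The limit of the ratio is 1/4.

Final answer: 1/4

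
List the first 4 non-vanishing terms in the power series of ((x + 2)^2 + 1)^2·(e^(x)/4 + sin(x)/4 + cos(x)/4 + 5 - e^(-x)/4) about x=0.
1381·x^3/24 + 1307·x^2/8 + 915·x/4 + 525/4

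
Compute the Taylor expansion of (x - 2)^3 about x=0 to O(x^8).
x^3 - 6·x^2 + 12·x - 8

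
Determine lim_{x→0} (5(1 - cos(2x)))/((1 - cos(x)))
Both numerator and denominator → 0 as x → 0; this is a 0/0 indeterminate form.
Expand each to leading order near x = 0: numerator ~ 10·x^2, denominator ~ x^2/2.
The limit of the ratio is 20.

Final answer: 20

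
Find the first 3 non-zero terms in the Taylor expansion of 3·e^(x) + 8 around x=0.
3·x^2/2 + 3·x + 11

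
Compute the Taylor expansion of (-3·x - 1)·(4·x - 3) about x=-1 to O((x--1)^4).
-14 + 29·(x + 1) - 12·(x + 1)^2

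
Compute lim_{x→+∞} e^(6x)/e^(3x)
This is an ∞/∞ indeterminate form as x → +∞.
Rewrite e^(6x)/e^(3x) = e^((6−3)x) = e^(3x); the exponent coefficient is 3 > 0 so e^(3x) → ∞.
Limit = ∞.

Final answer: ∞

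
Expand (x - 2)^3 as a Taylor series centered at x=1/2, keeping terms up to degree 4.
-27/8 + 27·(x - 1/2)/4 - 9·(x - 1/2)^2/2 + (x - 1/2)^3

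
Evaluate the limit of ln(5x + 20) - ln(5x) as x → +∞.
This is an ∞ − ∞ indeterminate form.
Combine the logarithms: ln(5x+20) − ln(5x) = ln((5x+20)/(5x)) = ln(1 + 20/(5x)) → ln(1) = 0.
Limit = 0.

Final answer: 0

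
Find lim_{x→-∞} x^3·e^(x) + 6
The product is a 0·∞ indeterminate form at x → -∞.
Rewrite the product as x^3 / e^(-x) (an ∞/∞ form) and apply L'Hôpital, or use the standard hierarchy e^(|x|) ≫ |x^3| as x → -∞.
The indeterminate product → 0, so the limit = 6.

Final answer: 6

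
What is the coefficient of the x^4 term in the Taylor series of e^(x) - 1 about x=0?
Expand to order 4: e^(x) - 1 = x^4/24 + x^3/6 + x^2/2 + x + O(x^5).
The coefficient of x^4 is 1/24.

Final answer: 1/24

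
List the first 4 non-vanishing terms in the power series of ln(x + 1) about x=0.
-x^4/4 + x^3/3 - x^2/2 + x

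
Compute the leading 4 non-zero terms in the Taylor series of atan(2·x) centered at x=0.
-128·x^7/7 + 32·x^5/5 - 8·x^3/3 + 2·x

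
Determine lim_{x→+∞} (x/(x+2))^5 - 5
As x → +∞: x/(x+2) = 1/(1 + 2/x) → 1, and the 5th power of a limit-1 base also → 1; with the additive constant, 1 - 5 = -4.
Limit = -4.

Final answer: -4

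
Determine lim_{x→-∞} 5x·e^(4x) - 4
The product is a 0·∞ indeterminate form at x → -∞.
Rewrite the product as 5x / e^(-4x) (an ∞/∞ form) and apply L'Hôpital, or use the standard hierarchy e^(4|x|) ≫ |x| as x → -∞.
The indeterminate product → 0, so the limit = -4.

Final answer: -4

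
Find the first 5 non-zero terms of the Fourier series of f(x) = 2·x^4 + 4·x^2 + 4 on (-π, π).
(80 - 16·π^2)·cos(x) + (-2 + 4·π^2)·cos(2·x) + (-16·π^2/9 - 16/27)·cos(3·x) + (5/8 + π^2)·cos(4·x) + 4 + 4·π^2/3 + 2·π^4/5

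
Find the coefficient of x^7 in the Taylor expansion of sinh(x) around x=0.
Expand to order 7: sinh(x) = x^7/5040 + x^5/120 + x^3/6 + x + O(x^8).
The coefficient of x^7 is 1/5040.

Final answer: 1/5040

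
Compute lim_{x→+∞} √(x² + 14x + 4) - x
As x → +∞: multiply by the conjugate to get (14x+4)/(√(x²+14x+4)+x); the denominator ~ 2x, so the limit is 14/2 = 7.
Limit = 7.

Final answer: 7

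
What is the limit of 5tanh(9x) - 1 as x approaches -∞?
Evaluate the dominant behaviour as x → -∞; each term tends to a finite value or vanishes.
Limit = -6.

Final answer: -6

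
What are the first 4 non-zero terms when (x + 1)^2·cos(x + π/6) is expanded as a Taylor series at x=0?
x^3·(-√(3)/2 - 5/12) + x^2·(-1 + √(3)/4) + x·(-1/2 + √(3)) + √(3)/2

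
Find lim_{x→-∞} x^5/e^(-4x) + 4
The quotient is an ∞/∞ indeterminate form as x → -∞.
Compare growth rates of the dominant terms (exponentials ≫ polynomials ≫ logarithms), or apply L'Hôpital's rule; the quotient → 0.
Adding the constant: 0 + 4 = 4. Limit = 4.

Final answer: 4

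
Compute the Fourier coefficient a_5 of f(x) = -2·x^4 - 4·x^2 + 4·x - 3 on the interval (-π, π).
a_5 = (1/π) ∫_{-π}^{π} f(x)·cos(5x) dx.
Evaluate the integral (use parity and integration by parts as needed): a_5 = 304/625 + 16·π^2/25.

Final answer: 304/625 + 16·π^2/25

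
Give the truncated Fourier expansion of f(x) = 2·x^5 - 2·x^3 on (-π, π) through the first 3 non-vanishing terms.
(-84·π^2 + 4·π^4 + 504)·sin(x) + (-2·π^4 - 18 + 12·π^2)·sin(2·x) + (-116·π^2/27 + 232/81 + 4·π^4/3)·sin(3·x)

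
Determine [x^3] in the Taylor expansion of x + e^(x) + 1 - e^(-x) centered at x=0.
Expand to order 3: x + e^(x) + 1 - e^(-x) = x^3/3 + 3·x + 1 + O(x^4).
The coefficient of x^3 is 1/3.

Final answer: 1/3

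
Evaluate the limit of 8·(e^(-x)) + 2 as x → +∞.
Evaluate the dominant behaviour as x → +∞; each term tends to a finite value or vanishes.
Limit = 2.

Final answer: 2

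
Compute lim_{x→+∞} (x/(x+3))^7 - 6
As x → +∞: x/(x+3) = 1/(1 + 3/x) → 1, and the 7th power of a limit-1 base also → 1; with the additive constant, 1 - 6 = -5.
Limit = -5.

Final answer: -5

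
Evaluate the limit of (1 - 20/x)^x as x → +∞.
As x → +∞: this is the defining limit (1 - 20/x)^x → e^(-20).
Limit = e^(-20).

Final answer: e^(-20)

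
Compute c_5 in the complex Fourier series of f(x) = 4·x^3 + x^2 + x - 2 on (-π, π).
Compute the real Fourier coefficients first: a_5 = -4/25, b_5 = 2/125 + 8·π^2/5.
Then c_5 = (a_5 − i·b_5)/2 = -2/25 - 4·i·π^2/5 - i/125.

Final answer: -2/25 - 4·i·π^2/5 - i/125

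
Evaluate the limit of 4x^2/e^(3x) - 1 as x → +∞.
The quotient is an ∞/∞ indeterminate form as x → +∞.
The exponential denominator e^(3x) dominates the polynomial numerator (e^x ≫ x^2 as x → ∞), so the quotient → 0.
Adding the constant: 0 - 1 = -1. Limit = -1.

Final answer: -1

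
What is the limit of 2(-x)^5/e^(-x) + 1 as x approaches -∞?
The quotient is an ∞/∞ indeterminate form as x → -∞.
Compare growth rates of the dominant terms (exponentials ≫ polynomials ≫ logarithms), or apply L'Hôpital's rule; the quotient → 0.
Adding the constant: 0 + 1 = 1. Limit = 1.

Final answer: 1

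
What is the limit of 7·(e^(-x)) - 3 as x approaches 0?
Direct substitution at x = 0 gives 4.

Final answer: 4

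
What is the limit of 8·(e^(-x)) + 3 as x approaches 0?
Direct substitution at x = 0 gives 11.

Final answer: 11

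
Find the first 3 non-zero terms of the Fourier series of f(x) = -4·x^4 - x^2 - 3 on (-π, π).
(-188 + 32·π^2)·cos(x) + (11 - 8·π^2)·cos(2·x) - 4·π^4/5 - π^2/3 - 3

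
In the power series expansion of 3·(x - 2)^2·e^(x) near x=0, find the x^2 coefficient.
Expand to order 2: 3·(x - 2)^2·e^(x) = 12 - 3·x^2 + O(x^3).
The coefficient of x^2 is -3.

Final answer: -3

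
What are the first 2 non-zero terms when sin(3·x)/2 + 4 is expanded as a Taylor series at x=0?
3·x/2 + 4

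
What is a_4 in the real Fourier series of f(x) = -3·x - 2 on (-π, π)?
a_4 = (1/π) ∫_{-π}^{π} f(x)·cos(4x) dx.
Evaluate the integral (use parity and integration by parts as needed): a_4 = 0.

Final answer: 0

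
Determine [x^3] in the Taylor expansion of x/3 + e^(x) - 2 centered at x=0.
Expand to order 3: x/3 + e^(x) - 2 = x^3/6 + x^2/2 + 4·x/3 - 1 + O(x^4).
The coefficient of x^3 is 1/6.

Final answer: 1/6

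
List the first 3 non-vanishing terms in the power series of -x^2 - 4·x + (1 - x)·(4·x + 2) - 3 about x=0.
-5·x^2 - 2·x - 1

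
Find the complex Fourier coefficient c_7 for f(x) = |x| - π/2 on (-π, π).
Compute the real Fourier coefficients first: a_7 = -4/(49·π), b_7 = 0.
Then c_7 = (a_7 − i·b_7)/2 = -2/(49·π).

Final answer: -2/(49·π)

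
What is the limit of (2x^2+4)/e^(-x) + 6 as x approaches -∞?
The quotient is an ∞/∞ indeterminate form as x → -∞.
Compare growth rates of the dominant terms (exponentials ≫ polynomials ≫ logarithms), or apply L'Hôpital's rule; the quotient → 0.
Adding the constant: 0 + 6 = 6. Limit = 6.

Final answer: 6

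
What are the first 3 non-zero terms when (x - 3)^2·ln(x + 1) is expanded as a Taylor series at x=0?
7·x^3 - 21·x^2/2 + 9·x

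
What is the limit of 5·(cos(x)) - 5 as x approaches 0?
Direct substitution at x = 0 gives 0.

Final answer: 0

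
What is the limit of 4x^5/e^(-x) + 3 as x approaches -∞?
The quotient is an ∞/∞ indeterminate form as x → -∞.
Compare growth rates of the dominant terms (exponentials ≫ polynomials ≫ logarithms), or apply L'Hôpital's rule; the quotient → 0.
Adding the constant: 0 + 3 = 3. Limit = 3.

Final answer: 3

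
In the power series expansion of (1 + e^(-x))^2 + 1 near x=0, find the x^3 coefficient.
Expand to order 3: (1 + e^(-x))^2 + 1 = -5·x^3/3 + 3·x^2 - 4·x + 5 + O(x^4).
The coefficient of x^3 is -5/3.

Final answer: -5/3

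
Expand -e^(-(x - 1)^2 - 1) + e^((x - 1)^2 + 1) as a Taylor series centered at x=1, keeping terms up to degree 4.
(-1 + e^(2))·e^(-1) + (1 + e^(2))·e^(-1)·(x - 1)^2 + (-1 + e^(2))·e^(-1)·(x - 1)^4/2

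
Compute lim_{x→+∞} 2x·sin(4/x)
As x → +∞: let u = 4/x → 0⁺; then 2·x·sin(4/x) = 2·4·sin(u)/u → 2·4·1 = 8.
Limit = 8.

Final answer: 8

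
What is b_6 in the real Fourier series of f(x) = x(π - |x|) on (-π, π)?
b_6 = (1/π) ∫_{-π}^{π} f(x)·sin(6x) dx.
Evaluate the integral (use parity and integration by parts as needed): b_6 = 0.

Final answer: 0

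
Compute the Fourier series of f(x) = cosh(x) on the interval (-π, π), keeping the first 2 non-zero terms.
-cos(x)·sinh(π)/π + sinh(π)/π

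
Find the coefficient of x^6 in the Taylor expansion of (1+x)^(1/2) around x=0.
Expand to order 6: (1+x)^(1/2) = -21·x^6/1024 + 7·x^5/256 - 5·x^4/128 + x^3/16 - x^2/8 + x/2 + 1 + O(x^7).
The coefficient of x^6 is -21/1024.

Final answer: -21/1024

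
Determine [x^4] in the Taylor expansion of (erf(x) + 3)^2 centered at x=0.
Expand to order 4: (erf(x) + 3)^2 = -8·x^4/(3·π) - 4·x^3/√(π) + 4·x^2/π + 12·x/√(π) + 9 + O(x^5).
The coefficient of x^4 is -8/(3·π).

Final answer: -8/(3·π)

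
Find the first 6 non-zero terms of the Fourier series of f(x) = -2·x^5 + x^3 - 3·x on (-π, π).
(-498 - 4·π^4 + 82·π^2)·sin(x) + (-11·π^2 + 39/2 + 2·π^4)·sin(2·x) + (-4·π^4/3 - 358/81 + 98·π^2/27)·sin(3·x) + (-7·π^2/4 + 69/32 + π^4)·sin(4·x) + (-4·π^4/5 - 906/625 + 26·π^2/25)·sin(5·x) + (-19·π^2/27 + 181/162 + 2·π^4/3)·sin(6·x)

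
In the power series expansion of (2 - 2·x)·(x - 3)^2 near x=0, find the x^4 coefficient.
Expand to order 4: (2 - 2·x)·(x - 3)^2 = -2·x^3 + 14·x^2 - 30·x + 18 + O(x^5).
The coefficient of x^4 is 0.

Final answer: 0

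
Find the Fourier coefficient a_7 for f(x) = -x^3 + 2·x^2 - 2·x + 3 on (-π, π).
a_7 = (1/π) ∫_{-π}^{π} f(x)·cos(7x) dx.
Evaluate the integral (use parity and integration by parts as needed): a_7 = -8/49.

Final answer: -8/49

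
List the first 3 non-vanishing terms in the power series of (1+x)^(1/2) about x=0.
-x^2/8 + x/2 + 1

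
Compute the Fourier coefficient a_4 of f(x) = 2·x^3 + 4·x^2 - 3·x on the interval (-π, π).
a_4 = (1/π) ∫_{-π}^{π} f(x)·cos(4x) dx.
Evaluate the integral (use parity and integration by parts as needed): a_4 = 1.

Final answer: 1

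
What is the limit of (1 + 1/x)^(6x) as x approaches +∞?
As x → +∞: write (1 + 1/x)^(6x) = ((1 + 1/x)^x)^6 → (e^1)^6 = e^6.
Limit = e^(6).

Final answer: e^(6)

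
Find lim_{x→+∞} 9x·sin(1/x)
As x → +∞: let u = 1/x → 0⁺; then 9·x·sin(1/x) = 9·1·sin(u)/u → 9·1·1 = 9.
Limit = 9.

Final answer: 9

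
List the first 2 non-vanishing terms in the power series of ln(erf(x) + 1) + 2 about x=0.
2·x/√(π) + 2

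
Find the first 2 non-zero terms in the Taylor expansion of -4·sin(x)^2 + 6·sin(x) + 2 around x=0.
6·x + 2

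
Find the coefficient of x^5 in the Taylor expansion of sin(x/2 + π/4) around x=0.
Expand to order 5: sin(x/2 + π/4) = √(2)·x^5/7680 + √(2)·x^4/768 - √(2)·x^3/96 - √(2)·x^2/16 + √(2)·x/4 + √(2)/2 + O(x^6).
The coefficient of x^5 is √(2)/7680.

Final answer: √(2)/7680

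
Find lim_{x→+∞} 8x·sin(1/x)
As x → +∞: let u = 1/x → 0⁺; then 8·x·sin(1/x) = 8·1·sin(u)/u → 8·1·1 = 8.
Limit = 8.

Final answer: 8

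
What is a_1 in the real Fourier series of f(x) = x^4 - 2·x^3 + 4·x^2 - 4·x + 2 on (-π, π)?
a_1 = (1/π) ∫_{-π}^{π} f(x)·cos(1x) dx.
Evaluate the integral (use parity and integration by parts as needed): a_1 = 32 - 8·π^2.

Final answer: 32 - 8·π^2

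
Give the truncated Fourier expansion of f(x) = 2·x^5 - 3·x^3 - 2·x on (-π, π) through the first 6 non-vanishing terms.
(-86·π^2 + 4·π^4 + 512)·sin(x) + (-2·π^4 - 35/2 + 13·π^2)·sin(2·x) + (-134·π^2/27 + 160/81 + 4·π^4/3)·sin(3·x) + (-π^4 - 1/32 + 11·π^2/4)·sin(4·x) + (-46·π^2/25 - 224/625 + 4·π^4/5)·sin(5·x) + (-2·π^4/3 + 71/162 + 37·π^2/27)·sin(6·x)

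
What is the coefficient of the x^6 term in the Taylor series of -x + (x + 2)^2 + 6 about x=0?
Expand to order 6: -x + (x + 2)^2 + 6 = x^2 + 3·x + 10 + O(x^7).
The coefficient of x^6 is 0.

Final answer: 0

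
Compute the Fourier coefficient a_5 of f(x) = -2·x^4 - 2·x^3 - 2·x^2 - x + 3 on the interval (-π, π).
a_5 = (1/π) ∫_{-π}^{π} f(x)·cos(5x) dx.
Evaluate the integral (use parity and integration by parts as needed): a_5 = 104/625 + 16·π^2/25.

Final answer: 104/625 + 16·π^2/25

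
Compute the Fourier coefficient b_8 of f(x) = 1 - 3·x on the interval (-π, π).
b_8 = (1/π) ∫_{-π}^{π} f(x)·sin(8x) dx.
Evaluate the integral (use parity and integration by parts as needed): b_8 = 3/4.

Final answer: 3/4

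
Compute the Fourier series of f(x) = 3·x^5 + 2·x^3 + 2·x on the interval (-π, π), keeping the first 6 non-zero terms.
(-116·π^2 + 6·π^4 + 700)·sin(x) + (-3·π^4 - 43/2 + 13·π^2)·sin(2·x) + (-28·π^2/9 + 92/27 + 2·π^4)·sin(3·x) + (-3·π^4/2 - 85/64 + 7·π^2/8)·sin(4·x) + (-4·π^2/25 + 524/625 + 6·π^4/5)·sin(5·x) + (-π^4 - π^2/9 - 35/54)·sin(6·x)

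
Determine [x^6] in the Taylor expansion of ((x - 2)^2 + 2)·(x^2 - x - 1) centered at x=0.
Expand to order 6: ((x - 2)^2 + 2)·(x^2 - x - 1) = x^4 - 5·x^3 + 9·x^2 - 2·x - 6 + O(x^7).
The coefficient of x^6 is 0.

Final answer: 0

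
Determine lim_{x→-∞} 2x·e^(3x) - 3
The product is a 0·∞ indeterminate form at x → -∞.
Rewrite the product as 2x / e^(-3x) (an ∞/∞ form) and apply L'Hôpital, or use the standard hierarchy e^(3|x|) ≫ |x| as x → -∞.
The indeterminate product → 0, so the limit = -3.

Final answer: -3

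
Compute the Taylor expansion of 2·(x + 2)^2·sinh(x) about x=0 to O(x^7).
x^6/15 + 2·x^5/5 + 4·x^4/3 + 10·x^3/3 + 8·x^2 + 8·x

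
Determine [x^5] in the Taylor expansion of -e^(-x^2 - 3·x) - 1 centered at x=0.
Expand to order 5: -e^(-x^2 - 3·x) - 1 = -39·x^5/40 + 5·x^4/8 + 3·x^3/2 - 7·x^2/2 + 3·x - 2 + O(x^6).
The coefficient of x^5 is -39/40.

Final answer: -39/40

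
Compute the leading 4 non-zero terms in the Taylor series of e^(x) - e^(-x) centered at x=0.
x^7/2520 + x^5/60 + x^3/3 + 2·x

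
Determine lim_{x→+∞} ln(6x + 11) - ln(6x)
This is an ∞ − ∞ indeterminate form.
Combine the logarithms: ln(6x+11) − ln(6x) = ln((6x+11)/(6x)) = ln(1 + 11/(6x)) → ln(1) = 0.
Limit = 0.

Final answer: 0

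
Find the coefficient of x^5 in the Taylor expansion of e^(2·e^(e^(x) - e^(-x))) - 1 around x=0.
Expand to order 5: e^(2·e^(e^(x) - e^(-x))) - 1 = 4073·x^5·e^(2)/30 + 200·x^4·e^(2)/3 + 30·x^3·e^(2) + 12·x^2·e^(2) + 4·x·e^(2) - 1 + e^(2) + O(x^6).
The coefficient of x^5 is 4073·e^(2)/30.

Final answer: 4073·e^(2)/30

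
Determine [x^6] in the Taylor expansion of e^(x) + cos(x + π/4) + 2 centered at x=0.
Expand to order 6: e^(x) + cos(x + π/4) + 2 = x^6·(1/720 - √(2)/1440) + x^5·(1/120 - √(2)/240) + x^4·(√(2)/48 + 1/24) + x^3·(√(2)/12 + 1/6) + x^2·(1/2 - √(2)/4) + x·(1 - √(2)/2) + √(2)/2 + 3 + O(x^7).
The coefficient of x^6 is 1/720 - √(2)/1440.

Final answer: 1/720 - √(2)/1440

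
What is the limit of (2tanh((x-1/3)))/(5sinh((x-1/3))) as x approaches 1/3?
Both numerator and denominator → 0 as x → 1/3; this is a 0/0 indeterminate form.
Expand each to leading order near x = 1/3: numerator ~ 2·(x - 1/3), denominator ~ 5·(x - 1/3).
The limit of the ratio is 2/5.

Final answer: 2/5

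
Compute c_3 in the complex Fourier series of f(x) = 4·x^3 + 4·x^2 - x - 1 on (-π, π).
Compute the real Fourier coefficients first: a_3 = -16/9, b_3 = -22/9 + 8·π^2/3.
Then c_3 = (a_3 − i·b_3)/2 = -8/9 - 4·i·π^2/3 + 11·i/9.

Final answer: -8/9 - 4·i·π^2/3 + 11·i/9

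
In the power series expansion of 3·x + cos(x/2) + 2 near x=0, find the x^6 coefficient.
Expand to order 6: 3·x + cos(x/2) + 2 = -x^6/46080 + x^4/384 - x^2/8 + 3·x + 3 + O(x^7).
The coefficient of x^6 is -1/46080.

Final answer: -1/46080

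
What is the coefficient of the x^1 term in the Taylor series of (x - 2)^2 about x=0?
Expand to order 1: (x - 2)^2 = 4 - 4·x + O(x^2).
The coefficient of x^1 is -4.

Final answer: -4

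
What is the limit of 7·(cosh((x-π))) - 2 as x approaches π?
Direct substitution at x = π gives 5.

Final answer: 5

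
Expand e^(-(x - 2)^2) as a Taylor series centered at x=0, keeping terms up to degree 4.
19·x^4·e^(-4)/6 + 20·x^3·e^(-4)/3 + 7·x^2·e^(-4) + 4·x·e^(-4) + e^(-4)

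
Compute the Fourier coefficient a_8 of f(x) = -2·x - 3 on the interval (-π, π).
a_8 = (1/π) ∫_{-π}^{π} f(x)·cos(8x) dx.
Evaluate the integral (use parity and integration by parts as needed): a_8 = 0.

Final answer: 0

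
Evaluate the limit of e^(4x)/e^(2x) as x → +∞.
This is an ∞/∞ indeterminate form as x → +∞.
Rewrite e^(4x)/e^(2x) = e^((4−2)x) = e^(2x); the exponent coefficient is 2 > 0 so e^(2x) → ∞.
Limit = ∞.

Final answer: ∞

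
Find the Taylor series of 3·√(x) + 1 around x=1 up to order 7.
4 + 3·(x - 1)/2 - 3·(x - 1)^2/8 + 3·(x - 1)^3/16 - 15·(x - 1)^4/128 + 21·(x - 1)^5/256 - 63·(x - 1)^6/1024 + 99·(x - 1)^7/2048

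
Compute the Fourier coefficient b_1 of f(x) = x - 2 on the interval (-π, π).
b_1 = (1/π) ∫_{-π}^{π} f(x)·sin(1x) dx.
Evaluate the integral (use parity and integration by parts as needed): b_1 = 2.

Final answer: 2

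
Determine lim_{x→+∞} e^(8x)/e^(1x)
This is an ∞/∞ indeterminate form as x → +∞.
Rewrite e^(8x)/e^(1x) = e^((8−1)x) = e^(7x); the exponent coefficient is 7 > 0 so e^(7x) → ∞.
Limit = ∞.

Final answer: ∞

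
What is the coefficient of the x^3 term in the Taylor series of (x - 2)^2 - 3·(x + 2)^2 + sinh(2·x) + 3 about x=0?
Expand to order 3: (x - 2)^2 - 3·(x + 2)^2 + sinh(2·x) + 3 = 4·x^3/3 - 2·x^2 - 14·x - 5 + O(x^4).
The coefficient of x^3 is 4/3.

Final answer: 4/3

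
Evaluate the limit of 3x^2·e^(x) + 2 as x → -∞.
The product is a 0·∞ indeterminate form at x → -∞.
Rewrite the product as 3x^2 / e^(-x) (an ∞/∞ form) and apply L'Hôpital, or use the standard hierarchy e^(|x|) ≫ |x^2| as x → -∞.
The indeterminate product → 0, so the limit = 2.

Final answer: 2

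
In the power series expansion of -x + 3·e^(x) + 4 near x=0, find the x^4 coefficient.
Expand to order 4: -x + 3·e^(x) + 4 = x^4/8 + x^3/2 + 3·x^2/2 + 2·x + 7 + O(x^5).
The coefficient of x^4 is 1/8.

Final answer: 1/8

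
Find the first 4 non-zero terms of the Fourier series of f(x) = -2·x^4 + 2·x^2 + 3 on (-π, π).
(-104 + 16·π^2)·cos(x) + (8 - 4·π^2)·cos(2·x) + (-56/27 + 16·π^2/9)·cos(3·x) - 2·π^4/5 + 3 + 2·π^2/3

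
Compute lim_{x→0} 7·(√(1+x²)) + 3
Direct substitution at x = 0 gives 10.

Final answer: 10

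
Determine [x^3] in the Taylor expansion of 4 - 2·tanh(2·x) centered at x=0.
Expand to order 3: 4 - 2·tanh(2·x) = 16·x^3/3 - 4·x + 4 + O(x^4).
The coefficient of x^3 is 16/3.

Final answer: 16/3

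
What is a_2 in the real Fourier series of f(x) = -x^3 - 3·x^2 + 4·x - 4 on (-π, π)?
a_2 = (1/π) ∫_{-π}^{π} f(x)·cos(2x) dx.
Evaluate the integral (use parity and integration by parts as needed): a_2 = -3.

Final answer: -3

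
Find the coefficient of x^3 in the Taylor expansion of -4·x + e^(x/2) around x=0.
Expand to order 3: -4·x + e^(x/2) = x^3/48 + x^2/8 - 7·x/2 + 1 + O(x^4).
The coefficient of x^3 is 1/48.

Final answer: 1/48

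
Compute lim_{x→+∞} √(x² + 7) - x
This is an ∞ − ∞ indeterminate form.
Multiply and divide by the conjugate √(x²+7) + x; the x² terms cancel, leaving 7/(√(x²+7)+x) → 0.
Limit = 0.

Final answer: 0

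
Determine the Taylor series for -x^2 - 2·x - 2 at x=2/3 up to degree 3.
-34/9 - 10·(x - 2/3)/3 - (x - 2/3)^2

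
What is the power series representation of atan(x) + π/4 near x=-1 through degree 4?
(x + 1)/2 + (x + 1)^2/4 + (x + 1)^3/12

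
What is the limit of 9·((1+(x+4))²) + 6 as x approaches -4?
Direct substitution at x = -4 gives 15.

Final answer: 15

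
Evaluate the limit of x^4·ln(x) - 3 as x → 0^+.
The product is a 0·∞ indeterminate form at x → 0⁺.
Rewrite the product as ln(x) / x^(-4) and apply L'Hôpital, or use the standard hierarchy x^(-4) ≫ |ln x| as x → 0⁺.
The indeterminate product → 0, so the limit = -3.

Final answer: -3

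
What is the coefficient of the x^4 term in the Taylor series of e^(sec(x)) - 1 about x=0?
Expand to order 4: e^(sec(x)) - 1 = e·x^4/3 + e·x^2/2 - 1 + e + O(x^5).
The coefficient of x^4 is e/3.

Final answer: e/3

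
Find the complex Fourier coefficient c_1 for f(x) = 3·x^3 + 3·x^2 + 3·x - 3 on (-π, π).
Compute the real Fourier coefficients first: a_1 = -12, b_1 = -30 + 6·π^2.
Then c_1 = (a_1 − i·b_1)/2 = -6 - 3·i·π^2 + 15·i.

Final answer: -6 - 3·i·π^2 + 15·i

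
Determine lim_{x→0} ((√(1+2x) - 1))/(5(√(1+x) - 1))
Both numerator and denominator → 0 as x → 0; this is a 0/0 indeterminate form.
Expand each to leading order near x = 0: numerator ~ x, denominator ~ 5·x/2.
The limit of the ratio is 2/5.

Final answer: 2/5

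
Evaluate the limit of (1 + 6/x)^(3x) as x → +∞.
As x → +∞: write (1 + 6/x)^(3x) = ((1 + 6/x)^x)^3 → (e^6)^3 = e^18.
Limit = e^(18).

Final answer: e^(18)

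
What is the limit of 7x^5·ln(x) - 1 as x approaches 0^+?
The product is a 0·∞ indeterminate form at x → 0⁺.
Rewrite the product as 7·ln(x) / x^(-5) and apply L'Hôpital, or use the standard hierarchy x^(-5) ≫ |ln x| as x → 0⁺.
The indeterminate product → 0, so the limit = -1.

Final answer: -1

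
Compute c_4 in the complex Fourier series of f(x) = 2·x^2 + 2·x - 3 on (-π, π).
Compute the real Fourier coefficients first: a_4 = 1/2, b_4 = -1.
Then c_4 = (a_4 − i·b_4)/2 = 1/4 + i/2.

Final answer: 1/4 + i/2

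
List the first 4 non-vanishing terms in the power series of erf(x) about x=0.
-x^7/(21·√(π)) + x^5/(5·√(π)) - 2·x^3/(3·√(π)) + 2·x/√(π)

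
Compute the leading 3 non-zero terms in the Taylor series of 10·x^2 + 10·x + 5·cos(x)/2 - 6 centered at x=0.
35·x^2/4 + 10·x - 7/2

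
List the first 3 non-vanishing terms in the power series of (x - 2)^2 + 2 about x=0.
x^2 - 4·x + 6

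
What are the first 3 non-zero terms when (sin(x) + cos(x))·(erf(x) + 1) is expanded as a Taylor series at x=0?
x^2·(-1/2 + 2/√(π)) + x·(1 + 2/√(π)) + 1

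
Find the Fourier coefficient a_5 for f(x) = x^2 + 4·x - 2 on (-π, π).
a_5 = (1/π) ∫_{-π}^{π} f(x)·cos(5x) dx.
Evaluate the integral (use parity and integration by parts as needed): a_5 = -4/25.

Final answer: -4/25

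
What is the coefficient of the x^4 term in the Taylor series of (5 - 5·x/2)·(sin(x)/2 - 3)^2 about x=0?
Expand to order 4: (5 - 5·x/2)·(sin(x)/2 - 3)^2 = -5·x^4/3 + 15·x^3/8 + 35·x^2/4 - 75·x/2 + 45 + O(x^5).
The coefficient of x^4 is -5/3.

Final answer: -5/3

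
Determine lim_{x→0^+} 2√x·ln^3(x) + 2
The product is a 0·∞ indeterminate form at x → 0⁺.
Rewrite the product as 2·ln^3(x) / x^(-1/2) and apply L'Hôpital, or use the standard hierarchy x^(-1/2) ≫ |ln x|^3 as x → 0⁺.
The indeterminate product → 0, so the limit = 2.

Final answer: 2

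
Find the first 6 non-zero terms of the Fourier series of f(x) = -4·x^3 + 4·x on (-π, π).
(56 - 8·π^2)·sin(x) + (-10 + 4·π^2)·sin(2·x) + (40/9 - 8·π^2/3)·sin(3·x) + (-11/4 + 2·π^2)·sin(4·x) + (248/125 - 8·π^2/5)·sin(5·x) + (-14/9 + 4·π^2/3)·sin(6·x)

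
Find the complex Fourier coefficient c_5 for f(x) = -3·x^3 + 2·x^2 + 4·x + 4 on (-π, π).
Compute the real Fourier coefficients first: a_5 = -8/25, b_5 = 236/125 - 6·π^2/5.
Then c_5 = (a_5 − i·b_5)/2 = -4/25 - 118·i/125 + 3·i·π^2/5.

Final answer: -4/25 - 118·i/125 + 3·i·π^2/5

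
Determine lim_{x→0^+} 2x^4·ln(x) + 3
The product is a 0·∞ indeterminate form at x → 0⁺.
Rewrite the product as 2·ln(x) / x^(-4) and apply L'Hôpital, or use the standard hierarchy x^(-4) ≫ |ln x| as x → 0⁺.
The indeterminate product → 0, so the limit = 3.

Final answer: 3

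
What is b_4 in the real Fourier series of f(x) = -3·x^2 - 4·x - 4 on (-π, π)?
b_4 = (1/π) ∫_{-π}^{π} f(x)·sin(4x) dx.
Evaluate the integral (use parity and integration by parts as needed): b_4 = 2.

Final answer: 2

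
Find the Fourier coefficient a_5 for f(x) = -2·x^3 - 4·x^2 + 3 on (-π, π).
a_5 = (1/π) ∫_{-π}^{π} f(x)·cos(5x) dx.
Evaluate the integral (use parity and integration by parts as needed): a_5 = 16/25.

Final answer: 16/25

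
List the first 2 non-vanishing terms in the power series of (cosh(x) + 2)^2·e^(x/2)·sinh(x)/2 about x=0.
9·x^2/4 + 9·x/2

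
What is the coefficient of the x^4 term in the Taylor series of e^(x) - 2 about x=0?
Expand to order 4: e^(x) - 2 = x^4/24 + x^3/6 + x^2/2 + x - 1 + O(x^5).
The coefficient of x^4 is 1/24.

Final answer: 1/24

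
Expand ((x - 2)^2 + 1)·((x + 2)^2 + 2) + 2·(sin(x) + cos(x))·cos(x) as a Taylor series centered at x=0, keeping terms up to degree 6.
-4·x^6/45 + 4·x^5/15 + 5·x^4/3 - 4·x^3/3 - 7·x^2 - 2·x + 32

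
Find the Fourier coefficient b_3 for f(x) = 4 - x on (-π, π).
b_3 = (1/π) ∫_{-π}^{π} f(x)·sin(3x) dx.
Evaluate the integral (use parity and integration by parts as needed): b_3 = -2/3.

Final answer: -2/3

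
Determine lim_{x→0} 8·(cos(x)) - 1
Direct substitution at x = 0 gives 7.

Final answer: 7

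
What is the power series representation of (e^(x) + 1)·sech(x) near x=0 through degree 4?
5·x^4/24 - x^3/3 - x^2/2 + x + 2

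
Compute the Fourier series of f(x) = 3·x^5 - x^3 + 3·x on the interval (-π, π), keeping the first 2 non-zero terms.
(-122·π^2 + 6·π^4 + 738)·sin(x) + (-3·π^4 - 27 + 16·π^2)·sin(2·x)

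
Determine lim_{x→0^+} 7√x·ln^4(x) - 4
The product is a 0·∞ indeterminate form at x → 0⁺.
Rewrite the product as 7·ln^4(x) / x^(-1/2) and apply L'Hôpital, or use the standard hierarchy x^(-1/2) ≫ |ln x|^4 as x → 0⁺.
The indeterminate product → 0, so the limit = -4.

Final answer: -4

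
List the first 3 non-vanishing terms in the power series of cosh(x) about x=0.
x^4/24 + x^2/2 + 1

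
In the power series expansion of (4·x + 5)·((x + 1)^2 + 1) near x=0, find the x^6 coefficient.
Expand to order 6: (4·x + 5)·((x + 1)^2 + 1) = 4·x^3 + 13·x^2 + 18·x + 10 + O(x^7).
The coefficient of x^6 is 0.

Final answer: 0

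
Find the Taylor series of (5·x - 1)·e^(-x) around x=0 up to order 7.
x^7/140 - 31·x^6/720 + 13·x^5/60 - 7·x^4/8 + 8·x^3/3 - 11·x^2/2 + 6·x - 1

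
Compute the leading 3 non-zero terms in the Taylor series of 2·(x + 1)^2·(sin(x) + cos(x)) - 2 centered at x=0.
-x^3/3 + 5·x^2 + 6·x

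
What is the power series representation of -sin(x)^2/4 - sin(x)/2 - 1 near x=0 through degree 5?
-x^5/240 + x^4/12 + x^3/12 - x^2/4 - x/2 - 1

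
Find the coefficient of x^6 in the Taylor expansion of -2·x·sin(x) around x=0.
Expand to order 6: -2·x·sin(x) = -x^6/60 + x^4/3 - 2·x^2 + O(x^7).
The coefficient of x^6 is -1/60.

Final answer: -1/60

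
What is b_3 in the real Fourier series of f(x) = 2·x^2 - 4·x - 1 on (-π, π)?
b_3 = (1/π) ∫_{-π}^{π} f(x)·sin(3x) dx.
Evaluate the integral (use parity and integration by parts as needed): b_3 = -8/3.

Final answer: -8/3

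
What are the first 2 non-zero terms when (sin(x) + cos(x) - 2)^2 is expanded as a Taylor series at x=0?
1 - 2·x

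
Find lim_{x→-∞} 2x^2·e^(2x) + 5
The product is a 0·∞ indeterminate form at x → -∞.
Rewrite the product as 2x^2 / e^(-2x) (an ∞/∞ form) and apply L'Hôpital, or use the standard hierarchy e^(2|x|) ≫ |x^2| as x → -∞.
The indeterminate product → 0, so the limit = 5.

Final answer: 5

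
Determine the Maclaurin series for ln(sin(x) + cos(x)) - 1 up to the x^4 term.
-2·x^4/3 + 2·x^3/3 - x^2 + x - 1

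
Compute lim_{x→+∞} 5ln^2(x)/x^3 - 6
The quotient is an ∞/∞ indeterminate form as x → +∞.
The polynomial denominator x^3 dominates the logarithmic numerator (any positive power of x ≫ ln^2(x) as x → ∞), so the quotient → 0.
Adding the constant: 0 - 6 = -6. Limit = -6.

Final answer: -6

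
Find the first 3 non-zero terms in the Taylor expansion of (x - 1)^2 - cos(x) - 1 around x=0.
3·x^2/2 - 2·x - 1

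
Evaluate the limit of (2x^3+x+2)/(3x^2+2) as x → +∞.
This is an ∞/∞ indeterminate form as x → +∞.
Divide numerator and denominator by x^3 and let the lower-order terms vanish; the numerator's degree 3 exceeds the denominator's degree 2, so the quotient diverges.
Limit = ∞.

Final answer: ∞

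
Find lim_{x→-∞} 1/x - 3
Evaluate the dominant behaviour as x → -∞; each term tends to a finite value or vanishes.
Limit = -3.

Final answer: -3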